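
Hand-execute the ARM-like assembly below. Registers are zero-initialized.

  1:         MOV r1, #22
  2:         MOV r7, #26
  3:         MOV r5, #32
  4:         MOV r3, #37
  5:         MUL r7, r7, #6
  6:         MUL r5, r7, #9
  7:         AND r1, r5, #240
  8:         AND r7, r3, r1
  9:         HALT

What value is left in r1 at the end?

MOV r1, #22 → r1=22
MOV r7, #26 → r7=26
MOV r5, #32 → r5=32
MOV r3, #37 → r3=37
MUL r7, r7, #6 → r7=26*6=156
MUL r5, r7, #9 → r5=156*9=1404
AND r1, r5, #240 → r1=1404&240=112
AND r7, r3, r1 → r7=37&112=32
halt.

112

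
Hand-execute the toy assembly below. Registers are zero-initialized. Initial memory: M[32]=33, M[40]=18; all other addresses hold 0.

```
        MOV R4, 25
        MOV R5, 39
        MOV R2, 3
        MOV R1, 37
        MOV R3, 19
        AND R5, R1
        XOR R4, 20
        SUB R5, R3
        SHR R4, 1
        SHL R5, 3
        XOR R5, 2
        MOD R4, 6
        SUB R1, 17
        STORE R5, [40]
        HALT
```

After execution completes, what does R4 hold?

R4=25
R5=39
R2=3
R1=37
R3=19
R5=39&37=37
R4=25^20=13
R5=37-19=18
R4=13>>1=6
R5=18<<3=144
R5=144^2=146
R4=6%6=0
R1=37-17=20
STORE R5, [40] → M[40]=146
halt.

0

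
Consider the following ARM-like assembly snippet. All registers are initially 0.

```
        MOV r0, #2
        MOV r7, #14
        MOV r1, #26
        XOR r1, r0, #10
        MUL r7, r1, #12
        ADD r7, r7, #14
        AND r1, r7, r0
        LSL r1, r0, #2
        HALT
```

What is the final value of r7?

110

r0=2
r7=14
r1=26
r1=2^10=8
r7=8*12=96
r7=96+14=110
r1=110&2=2
r1=2<<2=8
halt.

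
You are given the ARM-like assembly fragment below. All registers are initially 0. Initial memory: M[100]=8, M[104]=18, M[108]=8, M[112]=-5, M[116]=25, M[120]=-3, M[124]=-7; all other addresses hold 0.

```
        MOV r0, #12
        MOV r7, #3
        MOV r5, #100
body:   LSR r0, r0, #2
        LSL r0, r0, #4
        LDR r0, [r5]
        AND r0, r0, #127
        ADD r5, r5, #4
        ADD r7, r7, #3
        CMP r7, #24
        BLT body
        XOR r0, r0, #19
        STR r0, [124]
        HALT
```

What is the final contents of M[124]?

106

after MOV r0, #12: r0=12
after MOV r7, #3: r7=3
after MOV r5, #100: r5=100
after LSR r0, r0, #2: r0=12>>2=3
after LSL r0, r0, #4: r0=3<<4=48
after LDR r0, [r5]: r0=M[100]=8
after AND r0, r0, #127: r0=8&127=8
after ADD r5, r5, #4: r5=100+4=104
after ADD r7, r7, #3: r7=3+3=6
CMP r7, #24  (cmp 6,24)
BLT body: taken
after LSR r0, r0, #2: r0=8>>2=2
after LSL r0, r0, #4: r0=2<<4=32
after LDR r0, [r5]: r0=M[104]=18
after AND r0, r0, #127: r0=18&127=18
after ADD r5, r5, #4: r5=104+4=108
after ADD r7, r7, #3: r7=6+3=9
CMP r7, #24  (cmp 9,24)
BLT body: taken
after LSR r0, r0, #2: r0=18>>2=4
after LSL r0, r0, #4: r0=4<<4=64
after LDR r0, [r5]: r0=M[108]=8
after AND r0, r0, #127: r0=8&127=8
after ADD r5, r5, #4: r5=108+4=112
after ADD r7, r7, #3: r7=9+3=12
CMP r7, #24  (cmp 12,24)
BLT body: taken
after LSR r0, r0, #2: r0=8>>2=2
after LSL r0, r0, #4: r0=2<<4=32
after LDR r0, [r5]: r0=M[112]=-5
after AND r0, r0, #127: r0=(-5)&127=123
after ADD r5, r5, #4: r5=112+4=116
after ADD r7, r7, #3: r7=12+3=15
CMP r7, #24  (cmp 15,24)
BLT body: taken
after LSR r0, r0, #2: r0=123>>2=30
after LSL r0, r0, #4: r0=30<<4=480
after LDR r0, [r5]: r0=M[116]=25
after AND r0, r0, #127: r0=25&127=25
after ADD r5, r5, #4: r5=116+4=120
after ADD r7, r7, #3: r7=15+3=18
CMP r7, #24  (cmp 18,24)
BLT body: taken
after LSR r0, r0, #2: r0=25>>2=6
after LSL r0, r0, #4: r0=6<<4=96
after LDR r0, [r5]: r0=M[120]=-3
after AND r0, r0, #127: r0=(-3)&127=125
after ADD r5, r5, #4: r5=120+4=124
after ADD r7, r7, #3: r7=18+3=21
CMP r7, #24  (cmp 21,24)
BLT body: taken
after LSR r0, r0, #2: r0=125>>2=31
after LSL r0, r0, #4: r0=31<<4=496
after LDR r0, [r5]: r0=M[124]=-7
after AND r0, r0, #127: r0=(-7)&127=121
after ADD r5, r5, #4: r5=124+4=128
after ADD r7, r7, #3: r7=21+3=24
CMP r7, #24  (cmp 24,24)
BLT body: not taken
after XOR r0, r0, #19: r0=121^19=106
STR r0, [124] → M[124]=106
halt.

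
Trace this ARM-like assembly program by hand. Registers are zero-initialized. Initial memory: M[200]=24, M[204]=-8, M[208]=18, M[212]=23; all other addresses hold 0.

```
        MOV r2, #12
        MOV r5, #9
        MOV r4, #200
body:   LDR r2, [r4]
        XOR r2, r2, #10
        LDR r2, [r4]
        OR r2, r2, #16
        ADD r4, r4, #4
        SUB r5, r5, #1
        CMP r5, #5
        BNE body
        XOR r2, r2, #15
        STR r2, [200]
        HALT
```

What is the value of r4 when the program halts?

216

after MOV r2, #12: r2=12
after MOV r5, #9: r5=9
after MOV r4, #200: r4=200
after LDR r2, [r4]: r2=M[200]=24
after XOR r2, r2, #10: r2=24^10=18
after LDR r2, [r4]: r2=M[200]=24
after OR r2, r2, #16: r2=24|16=24
after ADD r4, r4, #4: r4=200+4=204
after SUB r5, r5, #1: r5=9-1=8
CMP r5, #5  (cmp 8,5)
BNE body: taken
after LDR r2, [r4]: r2=M[204]=-8
after XOR r2, r2, #10: r2=(-8)^10=-14
after LDR r2, [r4]: r2=M[204]=-8
after OR r2, r2, #16: r2=(-8)|16=-8
after ADD r4, r4, #4: r4=204+4=208
after SUB r5, r5, #1: r5=8-1=7
CMP r5, #5  (cmp 7,5)
BNE body: taken
after LDR r2, [r4]: r2=M[208]=18
after XOR r2, r2, #10: r2=18^10=24
after LDR r2, [r4]: r2=M[208]=18
after OR r2, r2, #16: r2=18|16=18
after ADD r4, r4, #4: r4=208+4=212
after SUB r5, r5, #1: r5=7-1=6
CMP r5, #5  (cmp 6,5)
BNE body: taken
after LDR r2, [r4]: r2=M[212]=23
after XOR r2, r2, #10: r2=23^10=29
after LDR r2, [r4]: r2=M[212]=23
after OR r2, r2, #16: r2=23|16=23
after ADD r4, r4, #4: r4=212+4=216
after SUB r5, r5, #1: r5=6-1=5
CMP r5, #5  (cmp 5,5)
BNE body: not taken
after XOR r2, r2, #15: r2=23^15=24
STR r2, [200] → M[200]=24
halt.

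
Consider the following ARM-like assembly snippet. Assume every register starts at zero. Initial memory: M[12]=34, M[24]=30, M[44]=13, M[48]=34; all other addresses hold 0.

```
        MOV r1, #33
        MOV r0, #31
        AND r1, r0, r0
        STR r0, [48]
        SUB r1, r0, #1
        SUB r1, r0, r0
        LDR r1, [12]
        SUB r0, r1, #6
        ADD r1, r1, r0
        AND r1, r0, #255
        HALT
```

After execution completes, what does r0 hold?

r1=33
r0=31
r1=31&31=31
STR r0, [48] → M[48]=31
r1=31-1=30
r1=31-31=0
r1=M[12]=34
r0=34-6=28
r1=34+28=62
r1=28&255=28
halt.

28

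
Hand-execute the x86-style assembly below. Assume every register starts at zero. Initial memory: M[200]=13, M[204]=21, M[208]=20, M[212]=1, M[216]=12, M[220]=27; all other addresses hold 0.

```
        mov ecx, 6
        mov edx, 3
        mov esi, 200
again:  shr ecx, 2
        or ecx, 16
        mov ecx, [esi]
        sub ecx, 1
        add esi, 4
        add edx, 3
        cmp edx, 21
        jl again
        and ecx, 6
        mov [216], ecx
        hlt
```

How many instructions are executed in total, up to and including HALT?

54

after mov ecx, 6: ecx=6
after mov edx, 3: edx=3
after mov esi, 200: esi=200
after shr ecx, 2: ecx=6>>2=1
after or ecx, 16: ecx=1|16=17
after mov ecx, [esi]: ecx=M[200]=13
after sub ecx, 1: ecx=13-1=12
after add esi, 4: esi=200+4=204
after add edx, 3: edx=3+3=6
cmp edx, 21  (cmp 6,21)
jl again: taken
after shr ecx, 2: ecx=12>>2=3
after or ecx, 16: ecx=3|16=19
after mov ecx, [esi]: ecx=M[204]=21
after sub ecx, 1: ecx=21-1=20
after add esi, 4: esi=204+4=208
after add edx, 3: edx=6+3=9
cmp edx, 21  (cmp 9,21)
jl again: taken
after shr ecx, 2: ecx=20>>2=5
after or ecx, 16: ecx=5|16=21
after mov ecx, [esi]: ecx=M[208]=20
after sub ecx, 1: ecx=20-1=19
after add esi, 4: esi=208+4=212
after add edx, 3: edx=9+3=12
cmp edx, 21  (cmp 12,21)
jl again: taken
after shr ecx, 2: ecx=19>>2=4
after or ecx, 16: ecx=4|16=20
after mov ecx, [esi]: ecx=M[212]=1
after sub ecx, 1: ecx=1-1=0
after add esi, 4: esi=212+4=216
after add edx, 3: edx=12+3=15
cmp edx, 21  (cmp 15,21)
jl again: taken
after shr ecx, 2: ecx=0>>2=0
after or ecx, 16: ecx=0|16=16
after mov ecx, [esi]: ecx=M[216]=12
after sub ecx, 1: ecx=12-1=11
after add esi, 4: esi=216+4=220
after add edx, 3: edx=15+3=18
cmp edx, 21  (cmp 18,21)
jl again: taken
after shr ecx, 2: ecx=11>>2=2
after or ecx, 16: ecx=2|16=18
after mov ecx, [esi]: ecx=M[220]=27
after sub ecx, 1: ecx=27-1=26
after add esi, 4: esi=220+4=224
after add edx, 3: edx=18+3=21
cmp edx, 21  (cmp 21,21)
jl again: not taken
after and ecx, 6: ecx=26&6=2
mov [216], ecx → M[216]=2
halt.
Total executed instructions: 54.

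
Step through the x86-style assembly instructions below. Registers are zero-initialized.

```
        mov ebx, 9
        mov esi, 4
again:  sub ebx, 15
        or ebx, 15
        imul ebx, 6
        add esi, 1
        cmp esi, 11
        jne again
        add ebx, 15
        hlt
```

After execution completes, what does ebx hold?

-895767

after mov ebx, 9: ebx=9
after mov esi, 4: esi=4
after sub ebx, 15: ebx=9-15=-6
after or ebx, 15: ebx=(-6)|15=-1
after imul ebx, 6: ebx=(-1)*6=-6
after add esi, 1: esi=4+1=5
cmp esi, 11  (cmp 5,11)
jne again: taken
after sub ebx, 15: ebx=(-6)-15=-21
after or ebx, 15: ebx=(-21)|15=-17
after imul ebx, 6: ebx=(-17)*6=-102
after add esi, 1: esi=5+1=6
cmp esi, 11  (cmp 6,11)
jne again: taken
after sub ebx, 15: ebx=(-102)-15=-117
after or ebx, 15: ebx=(-117)|15=-113
after imul ebx, 6: ebx=(-113)*6=-678
after add esi, 1: esi=6+1=7
cmp esi, 11  (cmp 7,11)
jne again: taken
after sub ebx, 15: ebx=(-678)-15=-693
after or ebx, 15: ebx=(-693)|15=-689
after imul ebx, 6: ebx=(-689)*6=-4134
after add esi, 1: esi=7+1=8
cmp esi, 11  (cmp 8,11)
jne again: taken
after sub ebx, 15: ebx=(-4134)-15=-4149
after or ebx, 15: ebx=(-4149)|15=-4145
after imul ebx, 6: ebx=(-4145)*6=-24870
after add esi, 1: esi=8+1=9
cmp esi, 11  (cmp 9,11)
jne again: taken
after sub ebx, 15: ebx=(-24870)-15=-24885
after or ebx, 15: ebx=(-24885)|15=-24881
after imul ebx, 6: ebx=(-24881)*6=-149286
after add esi, 1: esi=9+1=10
cmp esi, 11  (cmp 10,11)
jne again: taken
after sub ebx, 15: ebx=(-149286)-15=-149301
after or ebx, 15: ebx=(-149301)|15=-149297
after imul ebx, 6: ebx=(-149297)*6=-895782
after add esi, 1: esi=10+1=11
cmp esi, 11  (cmp 11,11)
jne again: not taken
after add ebx, 15: ebx=(-895782)+15=-895767
halt.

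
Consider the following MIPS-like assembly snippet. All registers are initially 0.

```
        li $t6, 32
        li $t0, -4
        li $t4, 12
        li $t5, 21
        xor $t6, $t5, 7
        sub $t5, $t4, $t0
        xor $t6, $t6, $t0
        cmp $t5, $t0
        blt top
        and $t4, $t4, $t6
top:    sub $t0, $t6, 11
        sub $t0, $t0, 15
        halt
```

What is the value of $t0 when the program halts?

-44

$t6=32
$t0=-4
$t4=12
$t5=21
$t6=21^7=18
$t5=12-(-4)=16
$t6=18^(-4)=-18
cmp $t5, $t0  (cmp 16,-4)
blt top: not taken
$t4=12&(-18)=12
$t0=(-18)-11=-29
$t0=(-29)-15=-44
halt.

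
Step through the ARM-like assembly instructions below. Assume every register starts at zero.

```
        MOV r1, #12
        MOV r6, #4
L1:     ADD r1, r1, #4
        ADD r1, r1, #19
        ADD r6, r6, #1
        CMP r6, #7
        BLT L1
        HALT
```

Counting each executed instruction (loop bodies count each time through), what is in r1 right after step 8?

39

after MOV r1, #12: r1=12
after MOV r6, #4: r6=4
after ADD r1, r1, #4: r1=12+4=16
after ADD r1, r1, #19: r1=16+19=35
after ADD r6, r6, #1: r6=4+1=5
CMP r6, #7  (cmp 5,7)
BLT L1: taken
after ADD r1, r1, #4: r1=35+4=39
After step 8: r1 = 39.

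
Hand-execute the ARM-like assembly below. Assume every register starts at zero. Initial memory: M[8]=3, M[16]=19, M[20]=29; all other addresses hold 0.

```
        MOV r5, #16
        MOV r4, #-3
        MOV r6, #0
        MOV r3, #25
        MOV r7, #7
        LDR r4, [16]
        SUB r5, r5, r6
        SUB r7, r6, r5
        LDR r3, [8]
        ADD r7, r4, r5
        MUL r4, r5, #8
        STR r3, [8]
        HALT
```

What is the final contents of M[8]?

3

MOV r5, #16 → r5=16
MOV r4, #-3 → r4=-3
MOV r6, #0 → r6=0
MOV r3, #25 → r3=25
MOV r7, #7 → r7=7
LDR r4, [16] → r4=M[16]=19
SUB r5, r5, r6 → r5=16-0=16
SUB r7, r6, r5 → r7=0-16=-16
LDR r3, [8] → r3=M[8]=3
ADD r7, r4, r5 → r7=19+16=35
MUL r4, r5, #8 → r4=16*8=128
STR r3, [8] → M[8]=3
halt.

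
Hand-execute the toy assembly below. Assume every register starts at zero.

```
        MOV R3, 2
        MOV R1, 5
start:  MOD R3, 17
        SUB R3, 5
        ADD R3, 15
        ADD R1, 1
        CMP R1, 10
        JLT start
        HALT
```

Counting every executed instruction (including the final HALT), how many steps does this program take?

MOV R3, 2 → R3=2
MOV R1, 5 → R1=5
MOD R3, 17 → R3=2%17=2
SUB R3, 5 → R3=2-5=-3
ADD R3, 15 → R3=(-3)+15=12
ADD R1, 1 → R1=5+1=6
CMP R1, 10  (cmp 6,10)
JLT start: taken
MOD R3, 17 → R3=12%17=12
SUB R3, 5 → R3=12-5=7
ADD R3, 15 → R3=7+15=22
ADD R1, 1 → R1=6+1=7
CMP R1, 10  (cmp 7,10)
JLT start: taken
MOD R3, 17 → R3=22%17=5
SUB R3, 5 → R3=5-5=0
ADD R3, 15 → R3=0+15=15
ADD R1, 1 → R1=7+1=8
CMP R1, 10  (cmp 8,10)
JLT start: taken
MOD R3, 17 → R3=15%17=15
SUB R3, 5 → R3=15-5=10
ADD R3, 15 → R3=10+15=25
ADD R1, 1 → R1=8+1=9
CMP R1, 10  (cmp 9,10)
JLT start: taken
MOD R3, 17 → R3=25%17=8
SUB R3, 5 → R3=8-5=3
ADD R3, 15 → R3=3+15=18
ADD R1, 1 → R1=9+1=10
CMP R1, 10  (cmp 10,10)
JLT start: not taken
halt.
Total executed instructions: 33.

33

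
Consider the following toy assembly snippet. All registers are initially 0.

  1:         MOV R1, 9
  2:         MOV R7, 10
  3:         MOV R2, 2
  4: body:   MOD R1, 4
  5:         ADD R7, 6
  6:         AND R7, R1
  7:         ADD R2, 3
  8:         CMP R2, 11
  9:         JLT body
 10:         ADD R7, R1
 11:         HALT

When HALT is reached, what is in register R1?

1

after MOV R1, 9: R1=9
after MOV R7, 10: R7=10
after MOV R2, 2: R2=2
after MOD R1, 4: R1=9%4=1
after ADD R7, 6: R7=10+6=16
after AND R7, R1: R7=16&1=0
after ADD R2, 3: R2=2+3=5
CMP R2, 11  (cmp 5,11)
JLT body: taken
after MOD R1, 4: R1=1%4=1
after ADD R7, 6: R7=0+6=6
after AND R7, R1: R7=6&1=0
after ADD R2, 3: R2=5+3=8
CMP R2, 11  (cmp 8,11)
JLT body: taken
after MOD R1, 4: R1=1%4=1
after ADD R7, 6: R7=0+6=6
after AND R7, R1: R7=6&1=0
after ADD R2, 3: R2=8+3=11
CMP R2, 11  (cmp 11,11)
JLT body: not taken
after ADD R7, R1: R7=0+1=1
halt.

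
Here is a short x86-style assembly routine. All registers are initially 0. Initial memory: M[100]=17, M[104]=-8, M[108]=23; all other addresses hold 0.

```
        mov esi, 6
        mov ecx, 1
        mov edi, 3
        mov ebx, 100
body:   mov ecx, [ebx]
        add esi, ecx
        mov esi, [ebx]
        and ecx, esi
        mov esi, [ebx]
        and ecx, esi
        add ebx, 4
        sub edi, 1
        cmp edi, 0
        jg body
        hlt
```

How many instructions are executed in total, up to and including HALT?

after mov esi, 6: esi=6
after mov ecx, 1: ecx=1
after mov edi, 3: edi=3
after mov ebx, 100: ebx=100
after mov ecx, [ebx]: ecx=M[100]=17
after add esi, ecx: esi=6+17=23
after mov esi, [ebx]: esi=M[100]=17
after and ecx, esi: ecx=17&17=17
after mov esi, [ebx]: esi=M[100]=17
after and ecx, esi: ecx=17&17=17
after add ebx, 4: ebx=100+4=104
after sub edi, 1: edi=3-1=2
cmp edi, 0  (cmp 2,0)
jg body: taken
after mov ecx, [ebx]: ecx=M[104]=-8
after add esi, ecx: esi=17+(-8)=9
after mov esi, [ebx]: esi=M[104]=-8
after and ecx, esi: ecx=(-8)&(-8)=-8
after mov esi, [ebx]: esi=M[104]=-8
after and ecx, esi: ecx=(-8)&(-8)=-8
after add ebx, 4: ebx=104+4=108
after sub edi, 1: edi=2-1=1
cmp edi, 0  (cmp 1,0)
jg body: taken
after mov ecx, [ebx]: ecx=M[108]=23
after add esi, ecx: esi=(-8)+23=15
after mov esi, [ebx]: esi=M[108]=23
after and ecx, esi: ecx=23&23=23
after mov esi, [ebx]: esi=M[108]=23
after and ecx, esi: ecx=23&23=23
after add ebx, 4: ebx=108+4=112
after sub edi, 1: edi=1-1=0
cmp edi, 0  (cmp 0,0)
jg body: not taken
halt.
Total executed instructions: 35.

35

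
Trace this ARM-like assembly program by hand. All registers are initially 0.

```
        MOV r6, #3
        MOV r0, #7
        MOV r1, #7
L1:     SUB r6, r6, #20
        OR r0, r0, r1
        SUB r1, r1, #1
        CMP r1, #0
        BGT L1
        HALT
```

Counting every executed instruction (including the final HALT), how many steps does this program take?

39

MOV r6, #3 → r6=3
MOV r0, #7 → r0=7
MOV r1, #7 → r1=7
SUB r6, r6, #20 → r6=3-20=-17
OR r0, r0, r1 → r0=7|7=7
SUB r1, r1, #1 → r1=7-1=6
CMP r1, #0  (cmp 6,0)
BGT L1: taken
SUB r6, r6, #20 → r6=(-17)-20=-37
OR r0, r0, r1 → r0=7|6=7
SUB r1, r1, #1 → r1=6-1=5
CMP r1, #0  (cmp 5,0)
BGT L1: taken
SUB r6, r6, #20 → r6=(-37)-20=-57
OR r0, r0, r1 → r0=7|5=7
SUB r1, r1, #1 → r1=5-1=4
CMP r1, #0  (cmp 4,0)
BGT L1: taken
SUB r6, r6, #20 → r6=(-57)-20=-77
OR r0, r0, r1 → r0=7|4=7
SUB r1, r1, #1 → r1=4-1=3
CMP r1, #0  (cmp 3,0)
BGT L1: taken
SUB r6, r6, #20 → r6=(-77)-20=-97
OR r0, r0, r1 → r0=7|3=7
SUB r1, r1, #1 → r1=3-1=2
CMP r1, #0  (cmp 2,0)
BGT L1: taken
SUB r6, r6, #20 → r6=(-97)-20=-117
OR r0, r0, r1 → r0=7|2=7
SUB r1, r1, #1 → r1=2-1=1
CMP r1, #0  (cmp 1,0)
BGT L1: taken
SUB r6, r6, #20 → r6=(-117)-20=-137
OR r0, r0, r1 → r0=7|1=7
SUB r1, r1, #1 → r1=1-1=0
CMP r1, #0  (cmp 0,0)
BGT L1: not taken
halt.
Total executed instructions: 39.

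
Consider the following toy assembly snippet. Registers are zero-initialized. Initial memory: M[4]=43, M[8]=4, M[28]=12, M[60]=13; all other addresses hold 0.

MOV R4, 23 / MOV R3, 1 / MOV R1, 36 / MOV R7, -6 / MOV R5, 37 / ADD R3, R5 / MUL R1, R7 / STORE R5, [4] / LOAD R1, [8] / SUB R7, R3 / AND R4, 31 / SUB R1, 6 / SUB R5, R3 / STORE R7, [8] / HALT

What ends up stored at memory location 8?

-44

MOV R4, 23 → R4=23
MOV R3, 1 → R3=1
MOV R1, 36 → R1=36
MOV R7, -6 → R7=-6
MOV R5, 37 → R5=37
ADD R3, R5 → R3=1+37=38
MUL R1, R7 → R1=36*(-6)=-216
STORE R5, [4] → M[4]=37
LOAD R1, [8] → R1=M[8]=4
SUB R7, R3 → R7=(-6)-38=-44
AND R4, 31 → R4=23&31=23
SUB R1, 6 → R1=4-6=-2
SUB R5, R3 → R5=37-38=-1
STORE R7, [8] → M[8]=-44
halt.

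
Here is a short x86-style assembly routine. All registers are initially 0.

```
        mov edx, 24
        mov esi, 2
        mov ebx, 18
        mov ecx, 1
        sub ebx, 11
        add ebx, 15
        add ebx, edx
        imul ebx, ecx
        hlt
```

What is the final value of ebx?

mov edx, 24 → edx=24
mov esi, 2 → esi=2
mov ebx, 18 → ebx=18
mov ecx, 1 → ecx=1
sub ebx, 11 → ebx=18-11=7
add ebx, 15 → ebx=7+15=22
add ebx, edx → ebx=22+24=46
imul ebx, ecx → ebx=46*1=46
halt.

46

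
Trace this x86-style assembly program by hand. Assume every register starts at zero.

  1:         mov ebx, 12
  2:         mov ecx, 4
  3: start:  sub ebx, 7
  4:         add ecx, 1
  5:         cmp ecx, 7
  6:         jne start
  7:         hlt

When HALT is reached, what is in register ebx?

-9

mov ebx, 12 → ebx=12
mov ecx, 4 → ecx=4
sub ebx, 7 → ebx=12-7=5
add ecx, 1 → ecx=4+1=5
cmp ecx, 7  (cmp 5,7)
jne start: taken
sub ebx, 7 → ebx=5-7=-2
add ecx, 1 → ecx=5+1=6
cmp ecx, 7  (cmp 6,7)
jne start: taken
sub ebx, 7 → ebx=(-2)-7=-9
add ecx, 1 → ecx=6+1=7
cmp ecx, 7  (cmp 7,7)
jne start: not taken
halt.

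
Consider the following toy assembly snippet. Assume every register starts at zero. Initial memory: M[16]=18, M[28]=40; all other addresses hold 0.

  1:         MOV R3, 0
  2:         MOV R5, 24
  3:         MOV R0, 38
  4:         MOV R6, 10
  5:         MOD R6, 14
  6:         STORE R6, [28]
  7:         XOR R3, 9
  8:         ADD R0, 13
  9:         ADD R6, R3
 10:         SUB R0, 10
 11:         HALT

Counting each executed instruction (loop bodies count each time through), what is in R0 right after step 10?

after MOV R3, 0: R3=0
after MOV R5, 24: R5=24
after MOV R0, 38: R0=38
after MOV R6, 10: R6=10
after MOD R6, 14: R6=10%14=10
STORE R6, [28] → M[28]=10
after XOR R3, 9: R3=0^9=9
after ADD R0, 13: R0=38+13=51
after ADD R6, R3: R6=10+9=19
after SUB R0, 10: R0=51-10=41
After step 10: R0 = 41.

41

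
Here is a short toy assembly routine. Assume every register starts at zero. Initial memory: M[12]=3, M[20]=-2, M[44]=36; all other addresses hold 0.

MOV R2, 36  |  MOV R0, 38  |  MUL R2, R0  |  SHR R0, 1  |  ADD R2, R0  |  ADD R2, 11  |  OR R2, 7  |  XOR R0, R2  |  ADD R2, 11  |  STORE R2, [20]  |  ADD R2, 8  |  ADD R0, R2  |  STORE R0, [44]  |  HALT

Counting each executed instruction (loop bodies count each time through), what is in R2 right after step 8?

after MOV R2, 36: R2=36
after MOV R0, 38: R0=38
after MUL R2, R0: R2=36*38=1368
after SHR R0, 1: R0=38>>1=19
after ADD R2, R0: R2=1368+19=1387
after ADD R2, 11: R2=1387+11=1398
after OR R2, 7: R2=1398|7=1399
after XOR R0, R2: R0=19^1399=1380
After step 8: R2 = 1399.

1399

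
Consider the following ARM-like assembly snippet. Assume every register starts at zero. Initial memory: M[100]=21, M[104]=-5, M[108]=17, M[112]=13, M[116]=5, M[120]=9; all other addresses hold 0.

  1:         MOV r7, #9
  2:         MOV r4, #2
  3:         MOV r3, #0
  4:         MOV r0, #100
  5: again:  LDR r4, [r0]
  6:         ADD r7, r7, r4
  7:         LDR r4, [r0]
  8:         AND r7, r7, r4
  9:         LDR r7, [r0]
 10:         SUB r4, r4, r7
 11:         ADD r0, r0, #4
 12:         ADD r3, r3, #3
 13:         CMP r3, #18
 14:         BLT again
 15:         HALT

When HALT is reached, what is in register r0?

MOV r7, #9 → r7=9
MOV r4, #2 → r4=2
MOV r3, #0 → r3=0
MOV r0, #100 → r0=100
LDR r4, [r0] → r4=M[100]=21
ADD r7, r7, r4 → r7=9+21=30
LDR r4, [r0] → r4=M[100]=21
AND r7, r7, r4 → r7=30&21=20
LDR r7, [r0] → r7=M[100]=21
SUB r4, r4, r7 → r4=21-21=0
ADD r0, r0, #4 → r0=100+4=104
ADD r3, r3, #3 → r3=0+3=3
CMP r3, #18  (cmp 3,18)
BLT again: taken
LDR r4, [r0] → r4=M[104]=-5
ADD r7, r7, r4 → r7=21+(-5)=16
LDR r4, [r0] → r4=M[104]=-5
AND r7, r7, r4 → r7=16&(-5)=16
LDR r7, [r0] → r7=M[104]=-5
SUB r4, r4, r7 → r4=(-5)-(-5)=0
ADD r0, r0, #4 → r0=104+4=108
ADD r3, r3, #3 → r3=3+3=6
CMP r3, #18  (cmp 6,18)
BLT again: taken
LDR r4, [r0] → r4=M[108]=17
ADD r7, r7, r4 → r7=(-5)+17=12
LDR r4, [r0] → r4=M[108]=17
AND r7, r7, r4 → r7=12&17=0
LDR r7, [r0] → r7=M[108]=17
SUB r4, r4, r7 → r4=17-17=0
ADD r0, r0, #4 → r0=108+4=112
ADD r3, r3, #3 → r3=6+3=9
CMP r3, #18  (cmp 9,18)
BLT again: taken
LDR r4, [r0] → r4=M[112]=13
ADD r7, r7, r4 → r7=17+13=30
LDR r4, [r0] → r4=M[112]=13
AND r7, r7, r4 → r7=30&13=12
LDR r7, [r0] → r7=M[112]=13
SUB r4, r4, r7 → r4=13-13=0
ADD r0, r0, #4 → r0=112+4=116
ADD r3, r3, #3 → r3=9+3=12
CMP r3, #18  (cmp 12,18)
BLT again: taken
LDR r4, [r0] → r4=M[116]=5
ADD r7, r7, r4 → r7=13+5=18
LDR r4, [r0] → r4=M[116]=5
AND r7, r7, r4 → r7=18&5=0
LDR r7, [r0] → r7=M[116]=5
SUB r4, r4, r7 → r4=5-5=0
ADD r0, r0, #4 → r0=116+4=120
ADD r3, r3, #3 → r3=12+3=15
CMP r3, #18  (cmp 15,18)
BLT again: taken
LDR r4, [r0] → r4=M[120]=9
ADD r7, r7, r4 → r7=5+9=14
LDR r4, [r0] → r4=M[120]=9
AND r7, r7, r4 → r7=14&9=8
LDR r7, [r0] → r7=M[120]=9
SUB r4, r4, r7 → r4=9-9=0
ADD r0, r0, #4 → r0=120+4=124
ADD r3, r3, #3 → r3=15+3=18
CMP r3, #18  (cmp 18,18)
BLT again: not taken
halt.

124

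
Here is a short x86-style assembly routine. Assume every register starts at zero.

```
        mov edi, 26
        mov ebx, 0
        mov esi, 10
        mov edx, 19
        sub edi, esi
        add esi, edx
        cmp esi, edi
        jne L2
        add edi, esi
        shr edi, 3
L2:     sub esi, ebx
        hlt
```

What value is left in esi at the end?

29

after mov edi, 26: edi=26
after mov ebx, 0: ebx=0
after mov esi, 10: esi=10
after mov edx, 19: edx=19
after sub edi, esi: edi=26-10=16
after add esi, edx: esi=10+19=29
cmp esi, edi  (cmp 29,16)
jne L2: taken
after sub esi, ebx: esi=29-0=29
halt.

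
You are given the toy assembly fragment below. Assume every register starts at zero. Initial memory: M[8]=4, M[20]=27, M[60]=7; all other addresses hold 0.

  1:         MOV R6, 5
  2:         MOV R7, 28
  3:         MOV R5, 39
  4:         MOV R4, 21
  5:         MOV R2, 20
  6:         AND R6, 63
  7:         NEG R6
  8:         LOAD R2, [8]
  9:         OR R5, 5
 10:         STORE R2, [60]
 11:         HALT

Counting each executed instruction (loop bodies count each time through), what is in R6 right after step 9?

after MOV R6, 5: R6=5
after MOV R7, 28: R7=28
after MOV R5, 39: R5=39
after MOV R4, 21: R4=21
after MOV R2, 20: R2=20
after AND R6, 63: R6=5&63=5
after NEG R6: R6=-(5)=-5
after LOAD R2, [8]: R2=M[8]=4
after OR R5, 5: R5=39|5=39
After step 9: R6 = -5.

-5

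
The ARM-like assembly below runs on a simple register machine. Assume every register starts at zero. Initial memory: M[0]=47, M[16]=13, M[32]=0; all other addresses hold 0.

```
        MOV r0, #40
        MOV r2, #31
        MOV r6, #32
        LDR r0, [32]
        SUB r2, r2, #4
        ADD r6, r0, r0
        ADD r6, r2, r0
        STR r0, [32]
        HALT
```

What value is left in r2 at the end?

MOV r0, #40 → r0=40
MOV r2, #31 → r2=31
MOV r6, #32 → r6=32
LDR r0, [32] → r0=M[32]=0
SUB r2, r2, #4 → r2=31-4=27
ADD r6, r0, r0 → r6=0+0=0
ADD r6, r2, r0 → r6=27+0=27
STR r0, [32] → M[32]=0
halt.

27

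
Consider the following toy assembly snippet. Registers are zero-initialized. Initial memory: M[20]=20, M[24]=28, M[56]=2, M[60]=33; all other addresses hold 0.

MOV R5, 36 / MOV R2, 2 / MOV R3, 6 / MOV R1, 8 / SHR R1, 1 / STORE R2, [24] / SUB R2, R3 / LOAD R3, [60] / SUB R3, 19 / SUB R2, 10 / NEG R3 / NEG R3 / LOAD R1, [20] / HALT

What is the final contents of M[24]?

2

R5=36
R2=2
R3=6
R1=8
R1=8>>1=4
STORE R2, [24] → M[24]=2
R2=2-6=-4
R3=M[60]=33
R3=33-19=14
R2=(-4)-10=-14
R3=-(14)=-14
R3=-(-14)=14
R1=M[20]=20
halt.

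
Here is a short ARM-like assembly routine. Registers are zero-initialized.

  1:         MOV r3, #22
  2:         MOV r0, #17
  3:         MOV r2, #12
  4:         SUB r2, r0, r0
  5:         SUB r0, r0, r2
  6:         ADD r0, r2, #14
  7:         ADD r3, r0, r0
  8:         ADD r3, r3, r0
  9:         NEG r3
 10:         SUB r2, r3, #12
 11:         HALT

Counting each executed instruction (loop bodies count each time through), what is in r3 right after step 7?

28

MOV r3, #22 → r3=22
MOV r0, #17 → r0=17
MOV r2, #12 → r2=12
SUB r2, r0, r0 → r2=17-17=0
SUB r0, r0, r2 → r0=17-0=17
ADD r0, r2, #14 → r0=0+14=14
ADD r3, r0, r0 → r3=14+14=28
After step 7: r3 = 28.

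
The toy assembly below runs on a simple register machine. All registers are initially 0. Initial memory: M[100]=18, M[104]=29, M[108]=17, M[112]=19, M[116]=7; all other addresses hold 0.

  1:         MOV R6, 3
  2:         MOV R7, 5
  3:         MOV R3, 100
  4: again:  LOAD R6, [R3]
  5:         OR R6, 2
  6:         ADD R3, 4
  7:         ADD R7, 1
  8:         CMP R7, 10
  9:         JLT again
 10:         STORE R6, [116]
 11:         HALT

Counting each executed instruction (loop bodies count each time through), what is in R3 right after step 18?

112

MOV R6, 3 → R6=3
MOV R7, 5 → R7=5
MOV R3, 100 → R3=100
LOAD R6, [R3] → R6=M[100]=18
OR R6, 2 → R6=18|2=18
ADD R3, 4 → R3=100+4=104
ADD R7, 1 → R7=5+1=6
CMP R7, 10  (cmp 6,10)
JLT again: taken
LOAD R6, [R3] → R6=M[104]=29
OR R6, 2 → R6=29|2=31
ADD R3, 4 → R3=104+4=108
ADD R7, 1 → R7=6+1=7
CMP R7, 10  (cmp 7,10)
JLT again: taken
LOAD R6, [R3] → R6=M[108]=17
OR R6, 2 → R6=17|2=19
ADD R3, 4 → R3=108+4=112
After step 18: R3 = 112.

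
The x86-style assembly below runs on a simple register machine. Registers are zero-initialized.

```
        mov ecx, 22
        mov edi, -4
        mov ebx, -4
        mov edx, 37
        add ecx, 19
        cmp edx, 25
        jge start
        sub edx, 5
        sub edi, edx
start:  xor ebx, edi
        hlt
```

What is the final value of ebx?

0

mov ecx, 22 → ecx=22
mov edi, -4 → edi=-4
mov ebx, -4 → ebx=-4
mov edx, 37 → edx=37
add ecx, 19 → ecx=22+19=41
cmp edx, 25  (cmp 37,25)
jge start: taken
xor ebx, edi → ebx=(-4)^(-4)=0
halt.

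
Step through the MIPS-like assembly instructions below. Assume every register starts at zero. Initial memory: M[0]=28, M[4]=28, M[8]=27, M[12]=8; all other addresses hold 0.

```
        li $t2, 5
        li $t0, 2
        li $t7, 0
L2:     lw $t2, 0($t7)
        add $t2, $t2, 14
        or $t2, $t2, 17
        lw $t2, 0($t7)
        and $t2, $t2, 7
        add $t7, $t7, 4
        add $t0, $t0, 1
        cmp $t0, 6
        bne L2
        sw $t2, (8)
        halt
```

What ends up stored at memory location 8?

0

li $t2, 5 → $t2=5
li $t0, 2 → $t0=2
li $t7, 0 → $t7=0
lw $t2, 0($t7) → $t2=M[0]=28
add $t2, $t2, 14 → $t2=28+14=42
or $t2, $t2, 17 → $t2=42|17=59
lw $t2, 0($t7) → $t2=M[0]=28
and $t2, $t2, 7 → $t2=28&7=4
add $t7, $t7, 4 → $t7=0+4=4
add $t0, $t0, 1 → $t0=2+1=3
cmp $t0, 6  (cmp 3,6)
bne L2: taken
lw $t2, 0($t7) → $t2=M[4]=28
add $t2, $t2, 14 → $t2=28+14=42
or $t2, $t2, 17 → $t2=42|17=59
lw $t2, 0($t7) → $t2=M[4]=28
and $t2, $t2, 7 → $t2=28&7=4
add $t7, $t7, 4 → $t7=4+4=8
add $t0, $t0, 1 → $t0=3+1=4
cmp $t0, 6  (cmp 4,6)
bne L2: taken
lw $t2, 0($t7) → $t2=M[8]=27
add $t2, $t2, 14 → $t2=27+14=41
or $t2, $t2, 17 → $t2=41|17=57
lw $t2, 0($t7) → $t2=M[8]=27
and $t2, $t2, 7 → $t2=27&7=3
add $t7, $t7, 4 → $t7=8+4=12
add $t0, $t0, 1 → $t0=4+1=5
cmp $t0, 6  (cmp 5,6)
bne L2: taken
lw $t2, 0($t7) → $t2=M[12]=8
add $t2, $t2, 14 → $t2=8+14=22
or $t2, $t2, 17 → $t2=22|17=23
lw $t2, 0($t7) → $t2=M[12]=8
and $t2, $t2, 7 → $t2=8&7=0
add $t7, $t7, 4 → $t7=12+4=16
add $t0, $t0, 1 → $t0=5+1=6
cmp $t0, 6  (cmp 6,6)
bne L2: not taken
sw $t2, (8) → M[8]=0
halt.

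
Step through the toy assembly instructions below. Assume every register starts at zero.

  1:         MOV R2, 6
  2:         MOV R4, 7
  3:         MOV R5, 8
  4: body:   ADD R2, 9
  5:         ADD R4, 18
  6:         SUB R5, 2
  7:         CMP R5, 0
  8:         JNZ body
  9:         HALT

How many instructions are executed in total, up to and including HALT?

24

MOV R2, 6 → R2=6
MOV R4, 7 → R4=7
MOV R5, 8 → R5=8
ADD R2, 9 → R2=6+9=15
ADD R4, 18 → R4=7+18=25
SUB R5, 2 → R5=8-2=6
CMP R5, 0  (cmp 6,0)
JNZ body: taken
ADD R2, 9 → R2=15+9=24
ADD R4, 18 → R4=25+18=43
SUB R5, 2 → R5=6-2=4
CMP R5, 0  (cmp 4,0)
JNZ body: taken
ADD R2, 9 → R2=24+9=33
ADD R4, 18 → R4=43+18=61
SUB R5, 2 → R5=4-2=2
CMP R5, 0  (cmp 2,0)
JNZ body: taken
ADD R2, 9 → R2=33+9=42
ADD R4, 18 → R4=61+18=79
SUB R5, 2 → R5=2-2=0
CMP R5, 0  (cmp 0,0)
JNZ body: not taken
halt.
Total executed instructions: 24.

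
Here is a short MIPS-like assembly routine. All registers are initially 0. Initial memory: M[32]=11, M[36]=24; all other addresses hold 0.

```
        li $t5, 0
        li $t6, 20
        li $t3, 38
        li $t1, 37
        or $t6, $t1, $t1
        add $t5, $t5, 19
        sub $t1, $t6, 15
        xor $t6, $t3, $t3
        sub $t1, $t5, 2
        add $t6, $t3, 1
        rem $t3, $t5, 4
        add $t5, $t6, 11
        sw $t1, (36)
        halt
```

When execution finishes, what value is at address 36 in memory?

li $t5, 0 → $t5=0
li $t6, 20 → $t6=20
li $t3, 38 → $t3=38
li $t1, 37 → $t1=37
or $t6, $t1, $t1 → $t6=37|37=37
add $t5, $t5, 19 → $t5=0+19=19
sub $t1, $t6, 15 → $t1=37-15=22
xor $t6, $t3, $t3 → $t6=38^38=0
sub $t1, $t5, 2 → $t1=19-2=17
add $t6, $t3, 1 → $t6=38+1=39
rem $t3, $t5, 4 → $t3=19%4=3
add $t5, $t6, 11 → $t5=39+11=50
sw $t1, (36) → M[36]=17
halt.

17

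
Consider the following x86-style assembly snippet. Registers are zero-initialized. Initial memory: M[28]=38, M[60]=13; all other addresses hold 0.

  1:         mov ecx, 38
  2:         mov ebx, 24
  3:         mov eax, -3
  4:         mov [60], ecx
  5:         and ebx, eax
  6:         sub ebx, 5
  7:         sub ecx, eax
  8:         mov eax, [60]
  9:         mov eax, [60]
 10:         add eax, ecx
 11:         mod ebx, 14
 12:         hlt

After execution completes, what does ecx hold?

41

mov ecx, 38 → ecx=38
mov ebx, 24 → ebx=24
mov eax, -3 → eax=-3
mov [60], ecx → M[60]=38
and ebx, eax → ebx=24&(-3)=24
sub ebx, 5 → ebx=24-5=19
sub ecx, eax → ecx=38-(-3)=41
mov eax, [60] → eax=M[60]=38
mov eax, [60] → eax=M[60]=38
add eax, ecx → eax=38+41=79
mod ebx, 14 → ebx=19%14=5
halt.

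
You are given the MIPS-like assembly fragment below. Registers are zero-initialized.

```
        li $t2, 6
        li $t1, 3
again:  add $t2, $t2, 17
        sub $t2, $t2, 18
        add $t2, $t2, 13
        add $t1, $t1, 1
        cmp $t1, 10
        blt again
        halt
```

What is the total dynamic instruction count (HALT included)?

45

$t2=6
$t1=3
$t2=6+17=23
$t2=23-18=5
$t2=5+13=18
$t1=3+1=4
cmp $t1, 10  (cmp 4,10)
blt again: taken
$t2=18+17=35
$t2=35-18=17
$t2=17+13=30
$t1=4+1=5
cmp $t1, 10  (cmp 5,10)
blt again: taken
$t2=30+17=47
$t2=47-18=29
$t2=29+13=42
$t1=5+1=6
cmp $t1, 10  (cmp 6,10)
blt again: taken
$t2=42+17=59
$t2=59-18=41
$t2=41+13=54
$t1=6+1=7
cmp $t1, 10  (cmp 7,10)
blt again: taken
$t2=54+17=71
$t2=71-18=53
$t2=53+13=66
$t1=7+1=8
cmp $t1, 10  (cmp 8,10)
blt again: taken
$t2=66+17=83
$t2=83-18=65
$t2=65+13=78
$t1=8+1=9
cmp $t1, 10  (cmp 9,10)
blt again: taken
$t2=78+17=95
$t2=95-18=77
$t2=77+13=90
$t1=9+1=10
cmp $t1, 10  (cmp 10,10)
blt again: not taken
halt.
Total executed instructions: 45.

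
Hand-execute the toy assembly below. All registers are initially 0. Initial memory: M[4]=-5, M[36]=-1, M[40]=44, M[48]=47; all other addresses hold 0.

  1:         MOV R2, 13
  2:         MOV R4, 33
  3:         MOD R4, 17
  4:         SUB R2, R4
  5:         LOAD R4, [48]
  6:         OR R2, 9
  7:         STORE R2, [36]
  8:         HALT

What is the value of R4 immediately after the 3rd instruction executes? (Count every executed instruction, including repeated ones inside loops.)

MOV R2, 13 → R2=13
MOV R4, 33 → R4=33
MOD R4, 17 → R4=33%17=16
After step 3: R4 = 16.

16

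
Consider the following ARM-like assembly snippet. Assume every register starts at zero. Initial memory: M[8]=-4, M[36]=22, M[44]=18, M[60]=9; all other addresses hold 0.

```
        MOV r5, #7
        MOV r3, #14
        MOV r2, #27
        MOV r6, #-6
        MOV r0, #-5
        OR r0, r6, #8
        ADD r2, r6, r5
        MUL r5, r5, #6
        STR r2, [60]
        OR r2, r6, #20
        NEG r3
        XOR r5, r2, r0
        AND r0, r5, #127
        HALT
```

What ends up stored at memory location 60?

MOV r5, #7 → r5=7
MOV r3, #14 → r3=14
MOV r2, #27 → r2=27
MOV r6, #-6 → r6=-6
MOV r0, #-5 → r0=-5
OR r0, r6, #8 → r0=(-6)|8=-6
ADD r2, r6, r5 → r2=(-6)+7=1
MUL r5, r5, #6 → r5=7*6=42
STR r2, [60] → M[60]=1
OR r2, r6, #20 → r2=(-6)|20=-2
NEG r3 → r3=-(14)=-14
XOR r5, r2, r0 → r5=(-2)^(-6)=4
AND r0, r5, #127 → r0=4&127=4
halt.

1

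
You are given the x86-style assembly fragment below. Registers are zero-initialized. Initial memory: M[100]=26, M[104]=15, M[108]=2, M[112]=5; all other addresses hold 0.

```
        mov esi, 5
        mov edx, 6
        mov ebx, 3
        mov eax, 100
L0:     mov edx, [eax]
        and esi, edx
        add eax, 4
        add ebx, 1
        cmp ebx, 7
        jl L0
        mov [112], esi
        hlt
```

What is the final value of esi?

esi=5
edx=6
ebx=3
eax=100
edx=M[100]=26
esi=5&26=0
eax=100+4=104
ebx=3+1=4
cmp ebx, 7  (cmp 4,7)
jl L0: taken
edx=M[104]=15
esi=0&15=0
eax=104+4=108
ebx=4+1=5
cmp ebx, 7  (cmp 5,7)
jl L0: taken
edx=M[108]=2
esi=0&2=0
eax=108+4=112
ebx=5+1=6
cmp ebx, 7  (cmp 6,7)
jl L0: taken
edx=M[112]=5
esi=0&5=0
eax=112+4=116
ebx=6+1=7
cmp ebx, 7  (cmp 7,7)
jl L0: not taken
mov [112], esi → M[112]=0
halt.

0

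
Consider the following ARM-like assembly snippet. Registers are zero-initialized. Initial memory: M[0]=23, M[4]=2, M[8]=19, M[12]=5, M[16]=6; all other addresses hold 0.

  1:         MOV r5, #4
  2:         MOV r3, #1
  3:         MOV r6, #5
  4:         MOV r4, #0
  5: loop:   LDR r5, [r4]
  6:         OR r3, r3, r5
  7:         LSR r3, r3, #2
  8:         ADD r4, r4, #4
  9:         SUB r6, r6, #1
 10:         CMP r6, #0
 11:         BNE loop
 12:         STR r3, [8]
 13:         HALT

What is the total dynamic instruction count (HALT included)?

after MOV r5, #4: r5=4
after MOV r3, #1: r3=1
after MOV r6, #5: r6=5
after MOV r4, #0: r4=0
after LDR r5, [r4]: r5=M[0]=23
after OR r3, r3, r5: r3=1|23=23
after LSR r3, r3, #2: r3=23>>2=5
after ADD r4, r4, #4: r4=0+4=4
after SUB r6, r6, #1: r6=5-1=4
CMP r6, #0  (cmp 4,0)
BNE loop: taken
after LDR r5, [r4]: r5=M[4]=2
after OR r3, r3, r5: r3=5|2=7
after LSR r3, r3, #2: r3=7>>2=1
after ADD r4, r4, #4: r4=4+4=8
after SUB r6, r6, #1: r6=4-1=3
CMP r6, #0  (cmp 3,0)
BNE loop: taken
after LDR r5, [r4]: r5=M[8]=19
after OR r3, r3, r5: r3=1|19=19
after LSR r3, r3, #2: r3=19>>2=4
after ADD r4, r4, #4: r4=8+4=12
after SUB r6, r6, #1: r6=3-1=2
CMP r6, #0  (cmp 2,0)
BNE loop: taken
after LDR r5, [r4]: r5=M[12]=5
after OR r3, r3, r5: r3=4|5=5
after LSR r3, r3, #2: r3=5>>2=1
after ADD r4, r4, #4: r4=12+4=16
after SUB r6, r6, #1: r6=2-1=1
CMP r6, #0  (cmp 1,0)
BNE loop: taken
after LDR r5, [r4]: r5=M[16]=6
after OR r3, r3, r5: r3=1|6=7
after LSR r3, r3, #2: r3=7>>2=1
after ADD r4, r4, #4: r4=16+4=20
after SUB r6, r6, #1: r6=1-1=0
CMP r6, #0  (cmp 0,0)
BNE loop: not taken
STR r3, [8] → M[8]=1
halt.
Total executed instructions: 41.

41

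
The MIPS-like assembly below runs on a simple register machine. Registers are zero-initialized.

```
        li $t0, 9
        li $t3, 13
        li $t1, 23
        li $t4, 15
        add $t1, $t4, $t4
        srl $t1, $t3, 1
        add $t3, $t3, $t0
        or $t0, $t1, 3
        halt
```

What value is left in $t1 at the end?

$t0=9
$t3=13
$t1=23
$t4=15
$t1=15+15=30
$t1=13>>1=6
$t3=13+9=22
$t0=6|3=7
halt.

6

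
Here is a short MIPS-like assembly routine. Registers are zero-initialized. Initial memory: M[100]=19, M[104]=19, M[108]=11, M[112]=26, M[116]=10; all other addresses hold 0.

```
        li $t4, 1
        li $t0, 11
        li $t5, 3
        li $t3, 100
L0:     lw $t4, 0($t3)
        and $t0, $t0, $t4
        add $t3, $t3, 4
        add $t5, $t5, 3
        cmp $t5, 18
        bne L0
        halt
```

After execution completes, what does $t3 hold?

$t4=1
$t0=11
$t5=3
$t3=100
$t4=M[100]=19
$t0=11&19=3
$t3=100+4=104
$t5=3+3=6
cmp $t5, 18  (cmp 6,18)
bne L0: taken
$t4=M[104]=19
$t0=3&19=3
$t3=104+4=108
$t5=6+3=9
cmp $t5, 18  (cmp 9,18)
bne L0: taken
$t4=M[108]=11
$t0=3&11=3
$t3=108+4=112
$t5=9+3=12
cmp $t5, 18  (cmp 12,18)
bne L0: taken
$t4=M[112]=26
$t0=3&26=2
$t3=112+4=116
$t5=12+3=15
cmp $t5, 18  (cmp 15,18)
bne L0: taken
$t4=M[116]=10
$t0=2&10=2
$t3=116+4=120
$t5=15+3=18
cmp $t5, 18  (cmp 18,18)
bne L0: not taken
halt.

120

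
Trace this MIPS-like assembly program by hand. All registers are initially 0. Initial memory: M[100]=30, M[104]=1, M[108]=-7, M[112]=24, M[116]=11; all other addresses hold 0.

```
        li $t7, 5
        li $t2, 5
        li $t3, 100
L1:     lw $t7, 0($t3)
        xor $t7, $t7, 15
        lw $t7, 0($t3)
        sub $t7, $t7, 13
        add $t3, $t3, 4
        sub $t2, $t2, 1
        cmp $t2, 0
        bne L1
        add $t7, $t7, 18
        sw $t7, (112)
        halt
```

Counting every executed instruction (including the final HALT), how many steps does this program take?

46

li $t7, 5 → $t7=5
li $t2, 5 → $t2=5
li $t3, 100 → $t3=100
lw $t7, 0($t3) → $t7=M[100]=30
xor $t7, $t7, 15 → $t7=30^15=17
lw $t7, 0($t3) → $t7=M[100]=30
sub $t7, $t7, 13 → $t7=30-13=17
add $t3, $t3, 4 → $t3=100+4=104
sub $t2, $t2, 1 → $t2=5-1=4
cmp $t2, 0  (cmp 4,0)
bne L1: taken
lw $t7, 0($t3) → $t7=M[104]=1
xor $t7, $t7, 15 → $t7=1^15=14
lw $t7, 0($t3) → $t7=M[104]=1
sub $t7, $t7, 13 → $t7=1-13=-12
add $t3, $t3, 4 → $t3=104+4=108
sub $t2, $t2, 1 → $t2=4-1=3
cmp $t2, 0  (cmp 3,0)
bne L1: taken
lw $t7, 0($t3) → $t7=M[108]=-7
xor $t7, $t7, 15 → $t7=(-7)^15=-10
lw $t7, 0($t3) → $t7=M[108]=-7
sub $t7, $t7, 13 → $t7=(-7)-13=-20
add $t3, $t3, 4 → $t3=108+4=112
sub $t2, $t2, 1 → $t2=3-1=2
cmp $t2, 0  (cmp 2,0)
bne L1: taken
lw $t7, 0($t3) → $t7=M[112]=24
xor $t7, $t7, 15 → $t7=24^15=23
lw $t7, 0($t3) → $t7=M[112]=24
sub $t7, $t7, 13 → $t7=24-13=11
add $t3, $t3, 4 → $t3=112+4=116
sub $t2, $t2, 1 → $t2=2-1=1
cmp $t2, 0  (cmp 1,0)
bne L1: taken
lw $t7, 0($t3) → $t7=M[116]=11
xor $t7, $t7, 15 → $t7=11^15=4
lw $t7, 0($t3) → $t7=M[116]=11
sub $t7, $t7, 13 → $t7=11-13=-2
add $t3, $t3, 4 → $t3=116+4=120
sub $t2, $t2, 1 → $t2=1-1=0
cmp $t2, 0  (cmp 0,0)
bne L1: not taken
add $t7, $t7, 18 → $t7=(-2)+18=16
sw $t7, (112) → M[112]=16
halt.
Total executed instructions: 46.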